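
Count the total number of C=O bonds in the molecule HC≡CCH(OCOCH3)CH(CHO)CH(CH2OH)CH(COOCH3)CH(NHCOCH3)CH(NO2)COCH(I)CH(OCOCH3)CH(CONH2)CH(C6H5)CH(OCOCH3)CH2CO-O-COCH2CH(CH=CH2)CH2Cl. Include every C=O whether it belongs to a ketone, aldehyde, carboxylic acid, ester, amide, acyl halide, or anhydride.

CH(OCOCH3): ester, 1 C=O (running total 1).
CH(CHO): aldehyde, 1 C=O (running total 2).
CH(COOCH3): ester, 1 C=O (running total 3).
CH(NHCOCH3): amide, 1 C=O (running total 4).
CO: ketone, 1 C=O (running total 5).
CH(OCOCH3): ester, 1 C=O (running total 6).
CH(CONH2): amide, 1 C=O (running total 7).
CH(OCOCH3): ester, 1 C=O (running total 8).
CH2CO-O-COCH2: anhydride, 2 C=O (running total 10).

10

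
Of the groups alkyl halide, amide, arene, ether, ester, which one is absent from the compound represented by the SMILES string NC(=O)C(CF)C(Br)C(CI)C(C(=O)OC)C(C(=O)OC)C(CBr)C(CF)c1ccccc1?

arene: present (C6H5 — –C6H5 phenyl ring → arene).
ester: present (CH(COOCH3) — pendant –COOCH3: carbonyl C bonded to C and –OCH3 → ester).
amide: present (H2NCO — –C(=O)NH2: carbonyl C bonded to C and to N → amide (the N is not a separate amine)).
alkyl halide: present (CH(CH2F) — pendant –CH2X: halogen on sp³ carbon → alkyl halide).
ether: absent. In CH(COOCH3), the C–O–C oxygen is adjacent to a C=O, so it belongs to an ester, not an ether.

ether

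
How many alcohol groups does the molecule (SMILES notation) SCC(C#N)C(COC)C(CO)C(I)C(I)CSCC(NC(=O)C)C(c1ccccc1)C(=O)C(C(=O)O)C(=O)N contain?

1

Working along the chain:
  HSCH2: –SH on an sp³ carbon → thiol.
  CH(CN): pendant –C≡N: nitrile.
  CH(CH2OCH3): pendant –CH2OCH3: C–O–C linkage → ether.
  CH(CH2OH): pendant –CH2OH on an sp³ backbone C → alcohol.
  CH(I): halogen on an sp³ carbon → alkyl halide.
  CH(I): halogen on an sp³ carbon → alkyl halide.
  CH2SCH2: C–S–C linkage → sulfide (thioether).
  CH(NHCOCH3): pendant –NHC(=O)CH3: N bonded to a carbonyl → amide (not amine).
  CH(C6H5): pendant –C6H5: benzene ring → arene.
  CO: –C(=O)– with carbon on both sides → ketone.
  CH(COOH): pendant –COOH: carbonyl C bonded to C and –OH → carboxylic acid.
  CONH2: –C(=O)NH2: carbonyl C bonded to C and to N → amide (the N is not a separate amine).
Alcohol appears at: CH(CH2OH) → 1.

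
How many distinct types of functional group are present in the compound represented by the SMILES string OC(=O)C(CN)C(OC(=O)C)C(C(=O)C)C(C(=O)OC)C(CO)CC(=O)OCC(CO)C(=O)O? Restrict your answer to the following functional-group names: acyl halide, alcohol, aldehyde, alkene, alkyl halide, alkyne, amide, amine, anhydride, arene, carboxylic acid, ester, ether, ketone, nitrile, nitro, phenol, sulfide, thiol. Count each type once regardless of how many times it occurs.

Working along the chain:
  HOOC: –COOH: carbonyl C bonded to –OH and C → carboxylic acid (the –OH is not a separate alcohol).
  CH(CH2NH2): pendant –CH2NH2: N on sp³ C, no adjacent C=O → amine.
  CH(OCOCH3): pendant –OC(=O)CH3: an acyloxy group → ester.
  CH(COCH3): pendant –COCH3: carbonyl C bonded to two carbons → ketone.
  CH(COOCH3): pendant –COOCH3: carbonyl C bonded to C and –OCH3 → ester.
  CH(CH2OH): pendant –CH2OH on an sp³ backbone C → alcohol.
  CH2COOCH2: –C(=O)–O–C with C on the carbonyl side → ester.
  CH(CH2OH): pendant –CH2OH on an sp³ backbone C → alcohol.
  COOH: –COOH: carbonyl C bonded to –OH and C → carboxylic acid (the –OH is not a separate alcohol).
Distinct types present: alcohol, amine, carboxylic acid, ester, ketone.

5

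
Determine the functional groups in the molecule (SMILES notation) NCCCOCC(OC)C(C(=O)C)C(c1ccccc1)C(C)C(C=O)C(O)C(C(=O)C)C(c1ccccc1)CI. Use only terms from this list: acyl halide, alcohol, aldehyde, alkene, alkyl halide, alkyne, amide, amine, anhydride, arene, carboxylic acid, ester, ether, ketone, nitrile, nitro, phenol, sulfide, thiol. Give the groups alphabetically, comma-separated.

alcohol, aldehyde, alkyl halide, amine, arene, ether, ketone

–NH2 on an sp³ carbon with no adjacent C=O → amine.
C–O–C with sp³ carbons on both sides and no adjacent C=O → ether.
pendant –OCH3: C–O–C with sp³ C, no adjacent C=O → ether.
pendant –COCH3: carbonyl C bonded to two carbons → ketone.
pendant –C6H5: benzene ring → arene.
pendant –CHO: carbonyl C bonded to C and H → aldehyde.
–OH on an sp³ carbon → alcohol (secondary).
pendant –COCH3: carbonyl C bonded to two carbons → ketone.
pendant –C6H5: benzene ring → arene.
halogen on an sp³ carbon → alkyl halide.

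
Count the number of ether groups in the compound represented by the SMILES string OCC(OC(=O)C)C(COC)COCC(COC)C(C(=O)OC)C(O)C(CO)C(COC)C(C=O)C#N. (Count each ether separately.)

4

Reading the structure from left to right:
  HOCH2: HO– on an sp³ carbon → alcohol.
  CH(OCOCH3): pendant –OC(=O)CH3: an acyloxy group → ester.
  CH(CH2OCH3): pendant –CH2OCH3: C–O–C linkage → ether.
  CH2OCH2: C–O–C with sp³ carbons on both sides and no adjacent C=O → ether.
  CH(CH2OCH3): pendant –CH2OCH3: C–O–C linkage → ether.
  CH(COOCH3): pendant –COOCH3: carbonyl C bonded to C and –OCH3 → ester.
  CH(OH): –OH on an sp³ carbon → alcohol (secondary).
  CH(CH2OH): pendant –CH2OH on an sp³ backbone C → alcohol.
  CH(CH2OCH3): pendant –CH2OCH3: C–O–C linkage → ether.
  CH(CHO): pendant –CHO: carbonyl C bonded to C and H → aldehyde.
  CN: –C≡N: carbon triple-bonded to nitrogen → nitrile.
Ether appears at: CH(CH2OCH3), CH2OCH2, CH(CH2OCH3), CH(CH2OCH3) → 4.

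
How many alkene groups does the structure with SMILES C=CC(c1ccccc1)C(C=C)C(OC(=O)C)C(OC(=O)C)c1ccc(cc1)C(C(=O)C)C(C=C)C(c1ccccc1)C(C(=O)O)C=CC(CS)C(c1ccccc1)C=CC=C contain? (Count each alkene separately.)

Working along the chain:
  CH2=CH: C=C double bond → alkene.
  CH(C6H5): pendant –C6H5: benzene ring → arene.
  CH(CH=CH2): pendant –CH=CH2: C=C double bond → alkene.
  CH(OCOCH3): pendant –OC(=O)CH3: an acyloxy group → ester.
  CH(OCOCH3): pendant –OC(=O)CH3: an acyloxy group → ester.
  C6H4: para-disubstituted benzene ring → arene.
  CH(COCH3): pendant –COCH3: carbonyl C bonded to two carbons → ketone.
  CH(CH=CH2): pendant –CH=CH2: C=C double bond → alkene.
  CH(C6H5): pendant –C6H5: benzene ring → arene.
  CH(COOH): pendant –COOH: carbonyl C bonded to C and –OH → carboxylic acid.
  CH=CH: C=C double bond → alkene.
  CH(CH2SH): pendant –CH2SH → thiol.
  CH(C6H5): pendant –C6H5: benzene ring → arene.
  CH=CH: C=C double bond → alkene.
  CH=CH2: C=C double bond → alkene.
Alkene appears at: CH2=CH, CH(CH=CH2), CH(CH=CH2), CH=CH, CH=CH, CH=CH2 → 6.

6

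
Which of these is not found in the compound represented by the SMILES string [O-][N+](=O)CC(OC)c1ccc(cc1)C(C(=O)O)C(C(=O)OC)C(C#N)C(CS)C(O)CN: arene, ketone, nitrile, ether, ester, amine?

ether: present (CH(OCH3) — pendant –OCH3: C–O–C with sp³ C, no adjacent C=O → ether).
nitrile: present (CH(CN) — pendant –C≡N: nitrile).
arene: present (C6H4 — para-disubstituted benzene ring → arene).
amine: present (CH2NH2 — –NH2 on an sp³ carbon with no adjacent C=O → amine).
ester: present (CH(COOCH3) — pendant –COOCH3: carbonyl C bonded to C and –OCH3 → ester).
ketone: absent. In CH(COOCH3), the C=O is bonded to an –O–C group, which defines an ester, not a ketone. In CH(COOH), the C=O bears an –OH, making it a carboxylic acid rather than a ketone.

ketone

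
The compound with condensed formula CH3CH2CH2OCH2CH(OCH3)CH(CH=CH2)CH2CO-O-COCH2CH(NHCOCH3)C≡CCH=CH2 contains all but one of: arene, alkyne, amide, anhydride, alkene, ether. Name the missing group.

arene

ether: present (CH2OCH2 — C–O–C with sp³ carbons on both sides and no adjacent C=O → ether).
alkene: present (CH(CH=CH2) — pendant –CH=CH2: C=C double bond → alkene).
anhydride: present (CH2CO-O-COCH2 — two acyl groups sharing one oxygen, –C(=O)–O–C(=O)– → anhydride).
amide: present (CH(NHCOCH3) — pendant –NHC(=O)CH3: N bonded to a carbonyl → amide (not amine)).
alkyne: present (C≡C — C≡C triple bond → alkyne).
arene: no segment matches this pattern.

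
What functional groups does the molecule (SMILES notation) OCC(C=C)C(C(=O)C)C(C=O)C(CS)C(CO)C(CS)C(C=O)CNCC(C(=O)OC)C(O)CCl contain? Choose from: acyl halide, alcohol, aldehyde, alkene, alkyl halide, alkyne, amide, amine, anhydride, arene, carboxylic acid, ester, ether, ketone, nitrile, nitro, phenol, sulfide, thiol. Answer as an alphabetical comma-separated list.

Working along the chain:
  HOCH2: HO– on an sp³ carbon → alcohol.
  CH(CH=CH2): pendant –CH=CH2: C=C double bond → alkene.
  CH(COCH3): pendant –COCH3: carbonyl C bonded to two carbons → ketone.
  CH(CHO): pendant –CHO: carbonyl C bonded to C and H → aldehyde.
  CH(CH2SH): pendant –CH2SH → thiol.
  CH(CH2OH): pendant –CH2OH on an sp³ backbone C → alcohol.
  CH(CH2SH): pendant –CH2SH → thiol.
  CH(CHO): pendant –CHO: carbonyl C bonded to C and H → aldehyde.
  CH2NHCH2: C–N–C with sp³ carbons and no adjacent C=O → amine (secondary).
  CH(COOCH3): pendant –COOCH3: carbonyl C bonded to C and –OCH3 → ester.
  CH(OH): –OH on an sp³ carbon → alcohol (secondary).
  CH2Cl: halogen on an sp³ carbon → alkyl halide.

alcohol, aldehyde, alkene, alkyl halide, amine, ester, ketone, thiol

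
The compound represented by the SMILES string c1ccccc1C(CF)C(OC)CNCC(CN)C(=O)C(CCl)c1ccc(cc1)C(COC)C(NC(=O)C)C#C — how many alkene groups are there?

C6H5– phenyl ring → arene.
pendant –CH2X: halogen on sp³ carbon → alkyl halide.
pendant –OCH3: C–O–C with sp³ C, no adjacent C=O → ether.
C–N–C with sp³ carbons and no adjacent C=O → amine (secondary).
pendant –CH2NH2: N on sp³ C, no adjacent C=O → amine.
–C(=O)– with carbon on both sides → ketone.
pendant –CH2X: halogen on sp³ carbon → alkyl halide.
para-disubstituted benzene ring → arene.
pendant –CH2OCH3: C–O–C linkage → ether.
pendant –NHC(=O)CH3: N bonded to a carbonyl → amide (not amine).
C≡C triple bond → alkyne.
No segment is a alkene: C6H5 is arene, not alkene; C6H4 is arene, not alkene; C≡CH is alkyne, not alkene. → 0.

0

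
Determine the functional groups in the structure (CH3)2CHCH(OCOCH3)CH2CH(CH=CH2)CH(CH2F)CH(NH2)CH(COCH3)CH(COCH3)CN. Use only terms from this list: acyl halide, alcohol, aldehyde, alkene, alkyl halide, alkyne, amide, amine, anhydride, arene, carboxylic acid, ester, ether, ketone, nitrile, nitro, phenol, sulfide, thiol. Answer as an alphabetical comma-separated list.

pendant –OC(=O)CH3: an acyloxy group → ester.
pendant –CH=CH2: C=C double bond → alkene.
pendant –CH2X: halogen on sp³ carbon → alkyl halide.
–NH2 on an sp³ carbon with no adjacent C=O → amine.
pendant –COCH3: carbonyl C bonded to two carbons → ketone.
pendant –COCH3: carbonyl C bonded to two carbons → ketone.
–C≡N: carbon triple-bonded to nitrogen → nitrile.

alkene, alkyl halide, amine, ester, ketone, nitrile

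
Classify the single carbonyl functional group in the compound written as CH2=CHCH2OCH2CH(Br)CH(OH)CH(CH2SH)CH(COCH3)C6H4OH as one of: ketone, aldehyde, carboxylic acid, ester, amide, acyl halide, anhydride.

ketone

The carbonyl is in the CH(COCH3) segment: pendant –COCH3: carbonyl C bonded to two carbons → ketone.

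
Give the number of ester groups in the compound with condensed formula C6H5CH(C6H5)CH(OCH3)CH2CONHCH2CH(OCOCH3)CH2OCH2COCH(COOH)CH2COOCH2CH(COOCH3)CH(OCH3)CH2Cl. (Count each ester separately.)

3

C6H5– phenyl ring → arene.
pendant –C6H5: benzene ring → arene.
pendant –OCH3: C–O–C with sp³ C, no adjacent C=O → ether.
–C(=O)–N– linkage → amide (the N is not an amine).
pendant –OC(=O)CH3: an acyloxy group → ester.
C–O–C with sp³ carbons on both sides and no adjacent C=O → ether.
–C(=O)– with carbon on both sides → ketone.
pendant –COOH: carbonyl C bonded to C and –OH → carboxylic acid.
–C(=O)–O–C with C on the carbonyl side → ester.
pendant –COOCH3: carbonyl C bonded to C and –OCH3 → ester.
pendant –OCH3: C–O–C with sp³ C, no adjacent C=O → ether.
halogen on an sp³ carbon → alkyl halide.
Ester appears at: CH(OCOCH3), CH2COOCH2, CH(COOCH3) → 3.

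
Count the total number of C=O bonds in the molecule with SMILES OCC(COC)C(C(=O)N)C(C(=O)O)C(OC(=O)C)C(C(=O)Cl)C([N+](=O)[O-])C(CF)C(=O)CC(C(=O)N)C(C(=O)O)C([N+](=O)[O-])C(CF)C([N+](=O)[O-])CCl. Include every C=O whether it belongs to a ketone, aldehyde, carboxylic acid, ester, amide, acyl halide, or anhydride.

7

CH(CONH2): amide, 1 C=O (running total 1).
CH(COOH): carboxylic acid, 1 C=O (running total 2).
CH(OCOCH3): ester, 1 C=O (running total 3).
CH(COCl): acyl halide, 1 C=O (running total 4).
CO: ketone, 1 C=O (running total 5).
CH(CONH2): amide, 1 C=O (running total 6).
CH(COOH): carboxylic acid, 1 C=O (running total 7).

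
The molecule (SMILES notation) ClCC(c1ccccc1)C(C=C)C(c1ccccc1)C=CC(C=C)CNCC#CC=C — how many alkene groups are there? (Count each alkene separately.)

halogen on an sp³ carbon → alkyl halide.
pendant –C6H5: benzene ring → arene.
pendant –CH=CH2: C=C double bond → alkene.
pendant –C6H5: benzene ring → arene.
C=C double bond → alkene.
pendant –CH=CH2: C=C double bond → alkene.
C–N–C with sp³ carbons and no adjacent C=O → amine (secondary).
C≡C triple bond → alkyne.
C=C double bond → alkene.
Alkene appears at: CH(CH=CH2), CH=CH, CH(CH=CH2), CH=CH2 → 4.

4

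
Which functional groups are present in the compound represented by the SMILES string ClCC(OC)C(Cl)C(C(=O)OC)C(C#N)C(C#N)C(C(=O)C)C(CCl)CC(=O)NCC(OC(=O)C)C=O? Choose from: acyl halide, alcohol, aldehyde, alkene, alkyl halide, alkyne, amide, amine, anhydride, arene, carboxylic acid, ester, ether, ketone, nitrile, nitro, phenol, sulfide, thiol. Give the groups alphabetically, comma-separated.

halogen on an sp³ carbon → alkyl halide.
pendant –OCH3: C–O–C with sp³ C, no adjacent C=O → ether.
halogen on an sp³ carbon → alkyl halide.
pendant –COOCH3: carbonyl C bonded to C and –OCH3 → ester.
pendant –C≡N: nitrile.
pendant –C≡N: nitrile.
pendant –COCH3: carbonyl C bonded to two carbons → ketone.
pendant –CH2X: halogen on sp³ carbon → alkyl halide.
–C(=O)–N– linkage → amide (the N is not an amine).
pendant –OC(=O)CH3: an acyloxy group → ester.
terminal –CHO: carbonyl C bonded to H and C → aldehyde.

aldehyde, alkyl halide, amide, ester, ether, ketone, nitrile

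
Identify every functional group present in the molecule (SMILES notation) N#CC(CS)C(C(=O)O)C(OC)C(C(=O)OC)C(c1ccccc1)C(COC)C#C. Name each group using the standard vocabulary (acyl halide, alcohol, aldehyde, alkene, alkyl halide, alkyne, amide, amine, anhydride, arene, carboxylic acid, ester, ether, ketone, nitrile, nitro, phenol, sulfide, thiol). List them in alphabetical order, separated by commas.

N≡C–: carbon triple-bonded to nitrogen → nitrile.
pendant –CH2SH → thiol.
pendant –COOH: carbonyl C bonded to C and –OH → carboxylic acid.
pendant –OCH3: C–O–C with sp³ C, no adjacent C=O → ether.
pendant –COOCH3: carbonyl C bonded to C and –OCH3 → ester.
pendant –C6H5: benzene ring → arene.
pendant –CH2OCH3: C–O–C linkage → ether.
C≡C triple bond → alkyne.

alkyne, arene, carboxylic acid, ester, ether, nitrile, thiol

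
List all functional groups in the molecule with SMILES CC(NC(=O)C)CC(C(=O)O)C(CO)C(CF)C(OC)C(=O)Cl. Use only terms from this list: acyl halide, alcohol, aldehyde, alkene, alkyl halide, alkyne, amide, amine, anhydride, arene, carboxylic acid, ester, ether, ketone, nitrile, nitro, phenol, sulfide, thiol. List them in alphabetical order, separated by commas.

acyl halide, alcohol, alkyl halide, amide, carboxylic acid, ether

Taking each segment in turn:
  CH(NHCOCH3): pendant –NHC(=O)CH3: N bonded to a carbonyl → amide (not amine).
  CH(COOH): pendant –COOH: carbonyl C bonded to C and –OH → carboxylic acid.
  CH(CH2OH): pendant –CH2OH on an sp³ backbone C → alcohol.
  CH(CH2F): pendant –CH2X: halogen on sp³ carbon → alkyl halide.
  CH(OCH3): pendant –OCH3: C–O–C with sp³ C, no adjacent C=O → ether.
  COCl: –C(=O)Cl: carbonyl C bonded to C and to a halogen → acyl halide (not alkyl halide).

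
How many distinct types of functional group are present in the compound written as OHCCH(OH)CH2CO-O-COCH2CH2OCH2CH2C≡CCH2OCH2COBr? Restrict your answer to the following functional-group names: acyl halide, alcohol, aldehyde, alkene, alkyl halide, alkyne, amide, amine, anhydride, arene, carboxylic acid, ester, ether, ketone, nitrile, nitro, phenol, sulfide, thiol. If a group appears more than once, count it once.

Taking each segment in turn:
  OHC: terminal –CHO: carbonyl C bonded to H and C → aldehyde.
  CH(OH): –OH on an sp³ carbon → alcohol (secondary).
  CH2CO-O-COCH2: two acyl groups sharing one oxygen, –C(=O)–O–C(=O)– → anhydride.
  CH2OCH2: C–O–C with sp³ carbons on both sides and no adjacent C=O → ether.
  C≡C: C≡C triple bond → alkyne.
  CH2OCH2: C–O–C with sp³ carbons on both sides and no adjacent C=O → ether.
  COBr: –C(=O)Br: carbonyl C bonded to C and to a halogen → acyl halide (not alkyl halide).
Distinct types present: acyl halide, alcohol, aldehyde, alkyne, anhydride, ether.

6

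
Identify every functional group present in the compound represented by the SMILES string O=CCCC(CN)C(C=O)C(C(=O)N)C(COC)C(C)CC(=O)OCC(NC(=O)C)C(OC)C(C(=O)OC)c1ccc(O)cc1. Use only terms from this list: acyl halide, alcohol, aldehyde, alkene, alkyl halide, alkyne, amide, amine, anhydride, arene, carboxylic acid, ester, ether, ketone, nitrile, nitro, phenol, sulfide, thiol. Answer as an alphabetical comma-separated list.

terminal –CHO: carbonyl C bonded to H and C → aldehyde.
pendant –CH2NH2: N on sp³ C, no adjacent C=O → amine.
pendant –CHO: carbonyl C bonded to C and H → aldehyde.
pendant –CONH2: carbonyl C bonded to C and N → amide.
pendant –CH2OCH3: C–O–C linkage → ether.
–C(=O)–O–C with C on the carbonyl side → ester.
pendant –NHC(=O)CH3: N bonded to a carbonyl → amide (not amine).
pendant –OCH3: C–O–C with sp³ C, no adjacent C=O → ether.
pendant –COOCH3: carbonyl C bonded to C and –OCH3 → ester.
–OH attached directly to an aromatic ring → phenol (not alcohol); the ring itself is an arene.

aldehyde, amide, amine, arene, ester, ether, phenol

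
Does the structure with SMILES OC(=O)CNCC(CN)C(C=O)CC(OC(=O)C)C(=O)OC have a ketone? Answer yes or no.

no

Taking each segment in turn:
  HOOC: –COOH: carbonyl C bonded to –OH and C → carboxylic acid (the –OH is not a separate alcohol).
  CH2NHCH2: C–N–C with sp³ carbons and no adjacent C=O → amine (secondary).
  CH(CH2NH2): pendant –CH2NH2: N on sp³ C, no adjacent C=O → amine.
  CH(CHO): pendant –CHO: carbonyl C bonded to C and H → aldehyde.
  CH(OCOCH3): pendant –OC(=O)CH3: an acyloxy group → ester.
  COOCH3: –C(=O)OCH3: carbonyl C bonded to C and to –OCH3 → ester (not ketone + ether).
In each of CH(OCOCH3) and COOCH3, the C=O is bonded to an –O–C group, which defines an ester, not a ketone. In HOOC, the C=O bears an –OH, making it a carboxylic acid rather than a ketone. In CH(CHO), the carbonyl carbon carries an H, so it is an aldehyde, not a ketone.
The groups actually present are: aldehyde, amine, carboxylic acid, ester.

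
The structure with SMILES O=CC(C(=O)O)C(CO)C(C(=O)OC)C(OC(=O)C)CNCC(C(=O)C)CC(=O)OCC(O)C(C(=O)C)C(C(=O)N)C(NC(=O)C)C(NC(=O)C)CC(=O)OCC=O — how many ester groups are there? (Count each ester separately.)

Taking each segment in turn:
  OHC: terminal –CHO: carbonyl C bonded to H and C → aldehyde.
  CH(COOH): pendant –COOH: carbonyl C bonded to C and –OH → carboxylic acid.
  CH(CH2OH): pendant –CH2OH on an sp³ backbone C → alcohol.
  CH(COOCH3): pendant –COOCH3: carbonyl C bonded to C and –OCH3 → ester.
  CH(OCOCH3): pendant –OC(=O)CH3: an acyloxy group → ester.
  CH2NHCH2: C–N–C with sp³ carbons and no adjacent C=O → amine (secondary).
  CH(COCH3): pendant –COCH3: carbonyl C bonded to two carbons → ketone.
  CH2COOCH2: –C(=O)–O–C with C on the carbonyl side → ester.
  CH(OH): –OH on an sp³ carbon → alcohol (secondary).
  CH(COCH3): pendant –COCH3: carbonyl C bonded to two carbons → ketone.
  CH(CONH2): pendant –CONH2: carbonyl C bonded to C and N → amide.
  CH(NHCOCH3): pendant –NHC(=O)CH3: N bonded to a carbonyl → amide (not amine).
  CH(NHCOCH3): pendant –NHC(=O)CH3: N bonded to a carbonyl → amide (not amine).
  CH2COOCH2: –C(=O)–O–C with C on the carbonyl side → ester.
  CHO: terminal –CHO: carbonyl C bonded to H and C → aldehyde.
Ester appears at: CH(COOCH3), CH(OCOCH3), CH2COOCH2, CH2COOCH2 → 4.

4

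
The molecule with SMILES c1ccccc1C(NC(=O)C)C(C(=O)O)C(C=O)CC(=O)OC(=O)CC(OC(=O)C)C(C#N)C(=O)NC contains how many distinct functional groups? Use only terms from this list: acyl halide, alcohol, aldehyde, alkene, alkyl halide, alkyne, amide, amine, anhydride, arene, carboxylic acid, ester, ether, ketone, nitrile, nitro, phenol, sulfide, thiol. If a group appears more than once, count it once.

7

Taking each segment in turn:
  C6H5: C6H5– phenyl ring → arene.
  CH(NHCOCH3): pendant –NHC(=O)CH3: N bonded to a carbonyl → amide (not amine).
  CH(COOH): pendant –COOH: carbonyl C bonded to C and –OH → carboxylic acid.
  CH(CHO): pendant –CHO: carbonyl C bonded to C and H → aldehyde.
  CH2CO-O-COCH2: two acyl groups sharing one oxygen, –C(=O)–O–C(=O)– → anhydride.
  CH(OCOCH3): pendant –OC(=O)CH3: an acyloxy group → ester.
  CH(CN): pendant –C≡N: nitrile.
  CONHCH3: –C(=O)NHCH3: carbonyl C bonded to C and to N → amide (the N is not an amine).
Distinct types present: aldehyde, amide, anhydride, arene, carboxylic acid, ester, nitrile.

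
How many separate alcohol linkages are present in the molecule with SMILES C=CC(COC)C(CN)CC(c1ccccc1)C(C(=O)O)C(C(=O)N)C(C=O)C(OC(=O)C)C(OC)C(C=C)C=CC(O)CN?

1

C=C double bond → alkene.
pendant –CH2OCH3: C–O–C linkage → ether.
pendant –CH2NH2: N on sp³ C, no adjacent C=O → amine.
pendant –C6H5: benzene ring → arene.
pendant –COOH: carbonyl C bonded to C and –OH → carboxylic acid.
pendant –CONH2: carbonyl C bonded to C and N → amide.
pendant –CHO: carbonyl C bonded to C and H → aldehyde.
pendant –OC(=O)CH3: an acyloxy group → ester.
pendant –OCH3: C–O–C with sp³ C, no adjacent C=O → ether.
pendant –CH=CH2: C=C double bond → alkene.
C=C double bond → alkene.
–OH on an sp³ carbon → alcohol (secondary).
–NH2 on an sp³ carbon with no adjacent C=O → amine.
Alcohol appears at: CH(OH) → 1.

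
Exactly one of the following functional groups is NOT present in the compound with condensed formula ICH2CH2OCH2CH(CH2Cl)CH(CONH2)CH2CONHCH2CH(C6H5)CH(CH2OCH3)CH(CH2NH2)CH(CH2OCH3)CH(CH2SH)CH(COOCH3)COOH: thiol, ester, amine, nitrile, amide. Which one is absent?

amide: present (CH(CONH2) — pendant –CONH2: carbonyl C bonded to C and N → amide).
thiol: present (CH(CH2SH) — pendant –CH2SH → thiol).
amine: present (CH(CH2NH2) — pendant –CH2NH2: N on sp³ C, no adjacent C=O → amine).
ester: present (CH(COOCH3) — pendant –COOCH3: carbonyl C bonded to C and –OCH3 → ester).
nitrile: no segment matches this pattern.

nitrile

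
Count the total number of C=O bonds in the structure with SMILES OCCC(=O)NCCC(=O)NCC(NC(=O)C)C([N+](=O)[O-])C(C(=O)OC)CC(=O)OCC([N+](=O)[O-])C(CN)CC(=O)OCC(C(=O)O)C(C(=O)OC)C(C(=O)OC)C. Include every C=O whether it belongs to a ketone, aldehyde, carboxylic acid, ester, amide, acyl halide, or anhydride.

9

CH2CONHCH2: amide, 1 C=O (running total 1).
CH2CONHCH2: amide, 1 C=O (running total 2).
CH(NHCOCH3): amide, 1 C=O (running total 3).
CH(COOCH3): ester, 1 C=O (running total 4).
CH2COOCH2: ester, 1 C=O (running total 5).
CH2COOCH2: ester, 1 C=O (running total 6).
CH(COOH): carboxylic acid, 1 C=O (running total 7).
CH(COOCH3): ester, 1 C=O (running total 8).
CH(COOCH3): ester, 1 C=O (running total 9).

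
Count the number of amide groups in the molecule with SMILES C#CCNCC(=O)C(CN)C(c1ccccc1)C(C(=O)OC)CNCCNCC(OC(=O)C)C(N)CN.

C≡C triple bond → alkyne.
C–N–C with sp³ carbons and no adjacent C=O → amine (secondary).
–C(=O)– with carbon on both sides → ketone.
pendant –CH2NH2: N on sp³ C, no adjacent C=O → amine.
pendant –C6H5: benzene ring → arene.
pendant –COOCH3: carbonyl C bonded to C and –OCH3 → ester.
C–N–C with sp³ carbons and no adjacent C=O → amine (secondary).
C–N–C with sp³ carbons and no adjacent C=O → amine (secondary).
pendant –OC(=O)CH3: an acyloxy group → ester.
–NH2 on an sp³ carbon with no adjacent C=O → amine.
–NH2 on an sp³ carbon with no adjacent C=O → amine.
No segment is a amide: CH2NHCH2 is amine, not amide; CH(CH2NH2) is amine, not amide; CH2NHCH2 is amine, not amide. → 0.

0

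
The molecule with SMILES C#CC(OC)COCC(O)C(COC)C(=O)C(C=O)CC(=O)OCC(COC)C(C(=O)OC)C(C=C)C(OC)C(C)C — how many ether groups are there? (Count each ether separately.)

5

C≡C triple bond → alkyne.
pendant –OCH3: C–O–C with sp³ C, no adjacent C=O → ether.
C–O–C with sp³ carbons on both sides and no adjacent C=O → ether.
–OH on an sp³ carbon → alcohol (secondary).
pendant –CH2OCH3: C–O–C linkage → ether.
–C(=O)– with carbon on both sides → ketone.
pendant –CHO: carbonyl C bonded to C and H → aldehyde.
–C(=O)–O–C with C on the carbonyl side → ester.
pendant –CH2OCH3: C–O–C linkage → ether.
pendant –COOCH3: carbonyl C bonded to C and –OCH3 → ester.
pendant –CH=CH2: C=C double bond → alkene.
pendant –OCH3: C–O–C with sp³ C, no adjacent C=O → ether.
Ether appears at: CH(OCH3), CH2OCH2, CH(CH2OCH3), CH(CH2OCH3), CH(OCH3) → 5.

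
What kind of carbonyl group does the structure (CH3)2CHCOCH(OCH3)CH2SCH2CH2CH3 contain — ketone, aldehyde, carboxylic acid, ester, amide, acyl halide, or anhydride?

The carbonyl is in the CO segment: –C(=O)– with carbon on both sides → ketone.

ketone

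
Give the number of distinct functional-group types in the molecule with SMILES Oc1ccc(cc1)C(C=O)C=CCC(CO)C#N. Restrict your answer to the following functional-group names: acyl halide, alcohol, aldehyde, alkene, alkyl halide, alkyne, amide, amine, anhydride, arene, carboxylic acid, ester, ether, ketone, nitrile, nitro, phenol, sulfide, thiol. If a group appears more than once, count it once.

–OH attached directly to an aromatic ring → phenol (not alcohol); the ring itself is an arene.
pendant –CHO: carbonyl C bonded to C and H → aldehyde.
C=C double bond → alkene.
pendant –CH2OH on an sp³ backbone C → alcohol.
–C≡N: carbon triple-bonded to nitrogen → nitrile.
Distinct types present: alcohol, aldehyde, alkene, arene, nitrile, phenol.

6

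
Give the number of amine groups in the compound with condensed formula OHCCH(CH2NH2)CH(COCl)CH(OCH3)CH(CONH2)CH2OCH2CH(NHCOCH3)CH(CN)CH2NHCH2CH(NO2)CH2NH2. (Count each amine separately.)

terminal –CHO: carbonyl C bonded to H and C → aldehyde.
pendant –CH2NH2: N on sp³ C, no adjacent C=O → amine.
pendant –C(=O)X: carbonyl C bonded to C and halogen → acyl halide.
pendant –OCH3: C–O–C with sp³ C, no adjacent C=O → ether.
pendant –CONH2: carbonyl C bonded to C and N → amide.
C–O–C with sp³ carbons on both sides and no adjacent C=O → ether.
pendant –NHC(=O)CH3: N bonded to a carbonyl → amide (not amine).
pendant –C≡N: nitrile.
C–N–C with sp³ carbons and no adjacent C=O → amine (secondary).
–NO2 on an sp³ carbon → nitro (the N=O is not a carbonyl).
–NH2 on an sp³ carbon with no adjacent C=O → amine.
Amine appears at: CH(CH2NH2), CH2NHCH2, CH2NH2 → 3.

3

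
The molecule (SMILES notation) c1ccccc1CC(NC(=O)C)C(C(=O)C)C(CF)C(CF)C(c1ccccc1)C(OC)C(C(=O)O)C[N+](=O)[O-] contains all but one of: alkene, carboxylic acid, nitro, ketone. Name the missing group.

ketone: present (CH(COCH3) — pendant –COCH3: carbonyl C bonded to two carbons → ketone).
carboxylic acid: present (CH(COOH) — pendant –COOH: carbonyl C bonded to C and –OH → carboxylic acid).
nitro: present (CH2NO2 — –NO2 on carbon → nitro group).
alkene: absent. In each of C6H5 and CH(C6H5), the C=C units are part of an aromatic ring, which is an arene, not an isolated alkene.

alkene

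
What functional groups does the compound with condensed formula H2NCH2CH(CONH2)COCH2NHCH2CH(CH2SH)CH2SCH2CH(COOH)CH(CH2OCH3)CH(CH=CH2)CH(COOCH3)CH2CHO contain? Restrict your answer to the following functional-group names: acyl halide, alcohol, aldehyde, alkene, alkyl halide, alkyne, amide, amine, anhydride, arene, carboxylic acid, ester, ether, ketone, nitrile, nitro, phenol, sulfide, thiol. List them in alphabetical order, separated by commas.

–NH2 on an sp³ carbon with no adjacent C=O → amine.
pendant –CONH2: carbonyl C bonded to C and N → amide.
–C(=O)– with carbon on both sides → ketone.
C–N–C with sp³ carbons and no adjacent C=O → amine (secondary).
pendant –CH2SH → thiol.
C–S–C linkage → sulfide (thioether).
pendant –COOH: carbonyl C bonded to C and –OH → carboxylic acid.
pendant –CH2OCH3: C–O–C linkage → ether.
pendant –CH=CH2: C=C double bond → alkene.
pendant –COOCH3: carbonyl C bonded to C and –OCH3 → ester.
terminal –CHO: carbonyl C bonded to H and C → aldehyde.

aldehyde, alkene, amide, amine, carboxylic acid, ester, ether, ketone, sulfide, thiol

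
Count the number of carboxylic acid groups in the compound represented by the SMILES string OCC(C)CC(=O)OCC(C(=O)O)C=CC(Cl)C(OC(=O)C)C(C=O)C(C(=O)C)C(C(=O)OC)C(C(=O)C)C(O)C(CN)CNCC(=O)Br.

1

HO– on an sp³ carbon → alcohol.
–C(=O)–O–C with C on the carbonyl side → ester.
pendant –COOH: carbonyl C bonded to C and –OH → carboxylic acid.
C=C double bond → alkene.
halogen on an sp³ carbon → alkyl halide.
pendant –OC(=O)CH3: an acyloxy group → ester.
pendant –CHO: carbonyl C bonded to C and H → aldehyde.
pendant –COCH3: carbonyl C bonded to two carbons → ketone.
pendant –COOCH3: carbonyl C bonded to C and –OCH3 → ester.
pendant –COCH3: carbonyl C bonded to two carbons → ketone.
–OH on an sp³ carbon → alcohol (secondary).
pendant –CH2NH2: N on sp³ C, no adjacent C=O → amine.
C–N–C with sp³ carbons and no adjacent C=O → amine (secondary).
–C(=O)Br: carbonyl C bonded to C and to a halogen → acyl halide (not alkyl halide).
Carboxylic acid appears at: CH(COOH) → 1.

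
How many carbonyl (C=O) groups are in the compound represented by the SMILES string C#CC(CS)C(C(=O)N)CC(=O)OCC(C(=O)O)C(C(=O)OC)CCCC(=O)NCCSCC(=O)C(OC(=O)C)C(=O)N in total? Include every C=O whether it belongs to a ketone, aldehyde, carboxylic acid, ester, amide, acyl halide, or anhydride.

8

CH(CONH2): amide, 1 C=O (running total 1).
CH2COOCH2: ester, 1 C=O (running total 2).
CH(COOH): carboxylic acid, 1 C=O (running total 3).
CH(COOCH3): ester, 1 C=O (running total 4).
CH2CONHCH2: amide, 1 C=O (running total 5).
CO: ketone, 1 C=O (running total 6).
CH(OCOCH3): ester, 1 C=O (running total 7).
CONH2: amide, 1 C=O (running total 8).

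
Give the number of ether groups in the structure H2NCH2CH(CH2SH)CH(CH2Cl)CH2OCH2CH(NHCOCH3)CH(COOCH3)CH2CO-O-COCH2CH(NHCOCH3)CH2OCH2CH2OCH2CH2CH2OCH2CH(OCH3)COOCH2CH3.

Reading the structure from left to right:
  H2NCH2: –NH2 on an sp³ carbon with no adjacent C=O → amine.
  CH(CH2SH): pendant –CH2SH → thiol.
  CH(CH2Cl): pendant –CH2X: halogen on sp³ carbon → alkyl halide.
  CH2OCH2: C–O–C with sp³ carbons on both sides and no adjacent C=O → ether.
  CH(NHCOCH3): pendant –NHC(=O)CH3: N bonded to a carbonyl → amide (not amine).
  CH(COOCH3): pendant –COOCH3: carbonyl C bonded to C and –OCH3 → ester.
  CH2CO-O-COCH2: two acyl groups sharing one oxygen, –C(=O)–O–C(=O)– → anhydride.
  CH(NHCOCH3): pendant –NHC(=O)CH3: N bonded to a carbonyl → amide (not amine).
  CH2OCH2: C–O–C with sp³ carbons on both sides and no adjacent C=O → ether.
  CH2OCH2: C–O–C with sp³ carbons on both sides and no adjacent C=O → ether.
  CH2OCH2: C–O–C with sp³ carbons on both sides and no adjacent C=O → ether.
  CH(OCH3): pendant –OCH3: C–O–C with sp³ C, no adjacent C=O → ether.
  COOCH2CH3: –C(=O)OCH2CH3: carbonyl C bonded to C and to –OEt → ester.
Ether appears at: CH2OCH2, CH2OCH2, CH2OCH2, CH2OCH2, CH(OCH3) → 5.

5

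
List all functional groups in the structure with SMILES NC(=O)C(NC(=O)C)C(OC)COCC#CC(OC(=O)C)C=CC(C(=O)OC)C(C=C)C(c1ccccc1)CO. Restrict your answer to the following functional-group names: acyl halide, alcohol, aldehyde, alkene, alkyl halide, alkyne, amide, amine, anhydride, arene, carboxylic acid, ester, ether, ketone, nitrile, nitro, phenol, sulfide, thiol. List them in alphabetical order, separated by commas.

alcohol, alkene, alkyne, amide, arene, ester, ether

Taking each segment in turn:
  H2NCO: –C(=O)NH2: carbonyl C bonded to C and to N → amide (the N is not a separate amine).
  CH(NHCOCH3): pendant –NHC(=O)CH3: N bonded to a carbonyl → amide (not amine).
  CH(OCH3): pendant –OCH3: C–O–C with sp³ C, no adjacent C=O → ether.
  CH2OCH2: C–O–C with sp³ carbons on both sides and no adjacent C=O → ether.
  C≡C: C≡C triple bond → alkyne.
  CH(OCOCH3): pendant –OC(=O)CH3: an acyloxy group → ester.
  CH=CH: C=C double bond → alkene.
  CH(COOCH3): pendant –COOCH3: carbonyl C bonded to C and –OCH3 → ester.
  CH(CH=CH2): pendant –CH=CH2: C=C double bond → alkene.
  CH(C6H5): pendant –C6H5: benzene ring → arene.
  CH2OH: –OH on an sp³ carbon → alcohol.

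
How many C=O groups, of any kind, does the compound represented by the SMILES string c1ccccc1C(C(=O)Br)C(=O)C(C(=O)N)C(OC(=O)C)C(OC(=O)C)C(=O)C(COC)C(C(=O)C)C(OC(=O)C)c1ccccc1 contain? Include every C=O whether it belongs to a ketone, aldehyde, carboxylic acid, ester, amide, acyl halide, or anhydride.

8

CH(COBr): acyl halide, 1 C=O (running total 1).
CO: ketone, 1 C=O (running total 2).
CH(CONH2): amide, 1 C=O (running total 3).
CH(OCOCH3): ester, 1 C=O (running total 4).
CH(OCOCH3): ester, 1 C=O (running total 5).
CO: ketone, 1 C=O (running total 6).
CH(COCH3): ketone, 1 C=O (running total 7).
CH(OCOCH3): ester, 1 C=O (running total 8).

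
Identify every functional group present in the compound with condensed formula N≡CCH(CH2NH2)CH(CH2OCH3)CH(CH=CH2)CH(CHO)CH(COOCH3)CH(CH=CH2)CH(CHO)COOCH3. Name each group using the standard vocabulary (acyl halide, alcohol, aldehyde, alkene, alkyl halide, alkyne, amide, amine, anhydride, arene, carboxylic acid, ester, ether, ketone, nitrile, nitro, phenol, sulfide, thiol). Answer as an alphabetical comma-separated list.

N≡C–: carbon triple-bonded to nitrogen → nitrile.
pendant –CH2NH2: N on sp³ C, no adjacent C=O → amine.
pendant –CH2OCH3: C–O–C linkage → ether.
pendant –CH=CH2: C=C double bond → alkene.
pendant –CHO: carbonyl C bonded to C and H → aldehyde.
pendant –COOCH3: carbonyl C bonded to C and –OCH3 → ester.
pendant –CH=CH2: C=C double bond → alkene.
pendant –CHO: carbonyl C bonded to C and H → aldehyde.
–C(=O)OCH3: carbonyl C bonded to C and to –OCH3 → ester (not ketone + ether).

aldehyde, alkene, amine, ester, ether, nitrile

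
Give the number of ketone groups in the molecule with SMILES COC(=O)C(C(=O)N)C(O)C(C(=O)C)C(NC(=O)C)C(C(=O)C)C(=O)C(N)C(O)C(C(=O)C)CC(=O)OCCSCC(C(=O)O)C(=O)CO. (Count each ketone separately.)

Taking each segment in turn:
  CH3OOC: CH3O–C(=O)–: carbonyl C bonded to C and to –OCH3 → ester (not ketone + ether).
  CH(CONH2): pendant –CONH2: carbonyl C bonded to C and N → amide.
  CH(OH): –OH on an sp³ carbon → alcohol (secondary).
  CH(COCH3): pendant –COCH3: carbonyl C bonded to two carbons → ketone.
  CH(NHCOCH3): pendant –NHC(=O)CH3: N bonded to a carbonyl → amide (not amine).
  CH(COCH3): pendant –COCH3: carbonyl C bonded to two carbons → ketone.
  CO: –C(=O)– with carbon on both sides → ketone.
  CH(NH2): –NH2 on an sp³ carbon with no adjacent C=O → amine.
  CH(OH): –OH on an sp³ carbon → alcohol (secondary).
  CH(COCH3): pendant –COCH3: carbonyl C bonded to two carbons → ketone.
  CH2COOCH2: –C(=O)–O–C with C on the carbonyl side → ester.
  CH2SCH2: C–S–C linkage → sulfide (thioether).
  CH(COOH): pendant –COOH: carbonyl C bonded to C and –OH → carboxylic acid.
  CO: –C(=O)– with carbon on both sides → ketone.
  CH2OH: –OH on an sp³ carbon → alcohol.
Ketone appears at: CH(COCH3), CH(COCH3), CO, CH(COCH3), CO → 5.

5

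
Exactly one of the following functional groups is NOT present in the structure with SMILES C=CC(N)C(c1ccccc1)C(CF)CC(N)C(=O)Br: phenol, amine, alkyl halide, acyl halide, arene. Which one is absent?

phenol

acyl halide: present (COBr — –C(=O)Br: carbonyl C bonded to C and to a halogen → acyl halide (not alkyl halide)).
arene: present (CH(C6H5) — pendant –C6H5: benzene ring → arene).
alkyl halide: present (CH(CH2F) — pendant –CH2X: halogen on sp³ carbon → alkyl halide).
amine: present (CH(NH2) — –NH2 on an sp³ carbon with no adjacent C=O → amine).
phenol: no segment matches this pattern.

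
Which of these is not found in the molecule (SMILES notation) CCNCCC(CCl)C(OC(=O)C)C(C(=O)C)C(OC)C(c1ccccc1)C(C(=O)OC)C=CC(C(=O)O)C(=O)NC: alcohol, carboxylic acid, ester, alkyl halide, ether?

alcohol

alkyl halide: present (CH(CH2Cl) — pendant –CH2X: halogen on sp³ carbon → alkyl halide).
ester: present (CH(OCOCH3) — pendant –OC(=O)CH3: an acyloxy group → ester).
carboxylic acid: present (CH(COOH) — pendant –COOH: carbonyl C bonded to C and –OH → carboxylic acid).
ether: present (CH(OCH3) — pendant –OCH3: C–O–C with sp³ C, no adjacent C=O → ether).
alcohol: absent. In CH(COOH), the –OH sits on a carbonyl carbon, making it part of a carboxylic acid, not an alcohol.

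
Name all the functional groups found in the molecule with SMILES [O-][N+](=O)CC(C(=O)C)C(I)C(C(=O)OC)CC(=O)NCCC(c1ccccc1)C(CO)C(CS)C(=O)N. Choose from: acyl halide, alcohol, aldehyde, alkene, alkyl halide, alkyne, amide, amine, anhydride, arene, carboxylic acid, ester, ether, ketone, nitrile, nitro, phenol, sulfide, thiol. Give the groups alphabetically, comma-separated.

Taking each segment in turn:
  O2NCH2: –NO2 on carbon → nitro group.
  CH(COCH3): pendant –COCH3: carbonyl C bonded to two carbons → ketone.
  CH(I): halogen on an sp³ carbon → alkyl halide.
  CH(COOCH3): pendant –COOCH3: carbonyl C bonded to C and –OCH3 → ester.
  CH2CONHCH2: –C(=O)–N– linkage → amide (the N is not an amine).
  CH(C6H5): pendant –C6H5: benzene ring → arene.
  CH(CH2OH): pendant –CH2OH on an sp³ backbone C → alcohol.
  CH(CH2SH): pendant –CH2SH → thiol.
  CONH2: –C(=O)NH2: carbonyl C bonded to C and to N → amide (the N is not a separate amine).

alcohol, alkyl halide, amide, arene, ester, ketone, nitro, thiol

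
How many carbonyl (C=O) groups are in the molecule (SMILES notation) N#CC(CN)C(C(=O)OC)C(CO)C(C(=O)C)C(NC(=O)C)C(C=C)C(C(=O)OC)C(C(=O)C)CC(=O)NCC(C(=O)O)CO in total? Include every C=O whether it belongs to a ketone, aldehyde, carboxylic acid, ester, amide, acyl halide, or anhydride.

7

CH(COOCH3): ester, 1 C=O (running total 1).
CH(COCH3): ketone, 1 C=O (running total 2).
CH(NHCOCH3): amide, 1 C=O (running total 3).
CH(COOCH3): ester, 1 C=O (running total 4).
CH(COCH3): ketone, 1 C=O (running total 5).
CH2CONHCH2: amide, 1 C=O (running total 6).
CH(COOH): carboxylic acid, 1 C=O (running total 7).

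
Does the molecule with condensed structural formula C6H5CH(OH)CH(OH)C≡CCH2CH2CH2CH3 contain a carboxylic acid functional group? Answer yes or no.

C6H5– phenyl ring → arene.
–OH on an sp³ carbon → alcohol (secondary).
–OH on an sp³ carbon → alcohol (secondary).
C≡C triple bond → alkyne.
The groups actually present are: alcohol, alkyne, arene.

no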